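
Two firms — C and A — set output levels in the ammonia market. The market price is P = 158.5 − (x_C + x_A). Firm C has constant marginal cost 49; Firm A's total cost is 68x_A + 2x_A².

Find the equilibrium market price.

100.5

Firm C's profit: π = x_C(158.5 − (x_C + x_A)) − 49x_C.
∂π/∂x_C = 109.5 − 2x_C − x_A = 0, so x_C = 54.75 − 0.5x_A.
For A: ∂π/∂x_A = 90.5 − 6x_A − x_C = 0 ⇒ x_A = 181/12 − (1/6)x_C.
Substituting the second reaction function into the first: x_C = 54.75 − 0.5(181/12 − (1/6)x_C), which gives (11/12)x_C = 1133/24 ⇒ x_C = 51.5.
Then x_A = 181/12 − (1/6)·51.5 = 6.5.
Equilibrium price: P = 158.5 − 58 = 100.5.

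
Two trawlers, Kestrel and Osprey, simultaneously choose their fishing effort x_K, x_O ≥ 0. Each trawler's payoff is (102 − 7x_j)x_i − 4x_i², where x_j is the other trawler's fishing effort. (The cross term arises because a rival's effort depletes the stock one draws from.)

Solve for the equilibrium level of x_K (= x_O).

6.8

Kestrel's payoff is (102 − 7x_O)x_K − 4x_K².
∂π/∂x_K = 102 − 7x_O − 8x_K = 0, so x_K = 12.75 − 0.875x_O.
Setting x_K = x_O in the reaction function: x_K = 12.75 − 0.875x_K, so x_K = 12.75 / 1.875 = 6.8.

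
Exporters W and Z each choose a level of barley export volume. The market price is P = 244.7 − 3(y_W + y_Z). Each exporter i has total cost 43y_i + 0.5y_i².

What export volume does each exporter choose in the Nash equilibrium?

Exporter W's profit: π = y_W(244.7 − 3(y_W + y_Z)) − 43y_W − 0.5y_W².
∂π/∂y_W = 201.7 − 7y_W − 3y_Z = 0, so y_W = 2017/70 − (3/7)y_Z.
Setting y_W = y_Z in the reaction function: y_W = 2017/70 − (3/7)y_W, so y_W = (2017/70) / (10/7) = 20.17.

20.17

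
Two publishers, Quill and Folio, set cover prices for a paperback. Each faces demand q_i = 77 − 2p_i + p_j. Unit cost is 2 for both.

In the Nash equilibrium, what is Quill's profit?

1250

Quill's profit: π = (p_{Quill} − 2)(77 − 2p_{Quill} + p_{Folio}).
∂π/∂p_{Quill} = 81 − 4p_{Quill} + p_{Folio} = 0 ⇒ p_{Quill} = 20.25 + 0.25p_{Folio}.
By symmetry p_{Folio} = p_{Quill}; substituting into the reaction function, 0.75p_{Quill} = 20.25 and p_{Quill} = 27.
q_{Quill} = 77 − 2·27 + 27 = 50.
Profit = (27 − 2)·50 = 1250.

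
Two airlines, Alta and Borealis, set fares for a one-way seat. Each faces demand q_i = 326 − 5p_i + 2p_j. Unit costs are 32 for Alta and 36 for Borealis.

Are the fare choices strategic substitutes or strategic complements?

strategic complements

Alta's profit: π = (p_{Alta} − 32)(326 − 5p_{Alta} + 2p_{Borealis}).
∂π/∂p_{Alta} = 486 − 10p_{Alta} + 2p_{Borealis} = 0 ⇒ p_{Alta} = 48.6 + 0.2p_{Borealis}.
The best-response slope dp_{Alta}/dp_{Borealis} = 0.2 > 0: the reaction function is upward-sloping, so the choices are strategic complements.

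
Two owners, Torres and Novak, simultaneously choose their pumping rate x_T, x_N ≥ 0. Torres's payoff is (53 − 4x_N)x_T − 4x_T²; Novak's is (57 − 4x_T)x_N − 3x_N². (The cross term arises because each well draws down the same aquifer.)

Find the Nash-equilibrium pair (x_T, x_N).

Expanding Torres's payoff: 53x_T − 4x_Nx_T − 4x_T².
∂π/∂x_T = 53 − 4x_N − 8x_T = 0, so x_T = 6.625 − 0.5x_N.
Likewise for Novak: x_N = 9.5 − (2/3)x_T.
Substituting the second reaction function into the first: x_T = 6.625 − 0.5(9.5 − (2/3)x_T), which gives (2/3)x_T = 1.875 ⇒ x_T = 2.8125.
Then x_N = 9.5 − (2/3)·2.8125 = 7.625.

2.8125, 7.625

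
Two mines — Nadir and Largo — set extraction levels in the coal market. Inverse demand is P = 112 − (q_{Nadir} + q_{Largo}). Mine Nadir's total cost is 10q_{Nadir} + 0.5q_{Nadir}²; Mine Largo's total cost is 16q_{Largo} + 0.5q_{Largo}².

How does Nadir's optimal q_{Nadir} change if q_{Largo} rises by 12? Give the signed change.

Mine Nadir's profit: π = q_{Nadir}(112 − (q_{Nadir} + q_{Largo})) − 10q_{Nadir} − 0.5q_{Nadir}².
∂π/∂q_{Nadir} = 102 − 3q_{Nadir} − q_{Largo} = 0, so q_{Nadir} = 34 − (1/3)q_{Largo}.
The reaction-function slope is −1/3, so a 12-unit rise in q_{Largo} moves q_{Nadir} by −1/3 × 12 = −4. Nadir's best response falls — the actions are strategic substitutes.

-4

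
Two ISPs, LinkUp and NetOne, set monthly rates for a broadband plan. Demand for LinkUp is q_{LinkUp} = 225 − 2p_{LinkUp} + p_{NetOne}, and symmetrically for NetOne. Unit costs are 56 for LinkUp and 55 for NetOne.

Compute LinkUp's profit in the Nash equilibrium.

6316.88

LinkUp's profit: π = (p_{LinkUp} − 56)(225 − 2p_{LinkUp} + p_{NetOne}).
∂π/∂p_{LinkUp} = 337 − 4p_{LinkUp} + p_{NetOne} = 0 ⇒ p_{LinkUp} = 84.25 + 0.25p_{NetOne}.
Similarly p_{NetOne} = 83.75 + 0.25p_{LinkUp}.
Substituting the second reaction function into the first: p_{LinkUp} = 84.25 + 0.25(83.75 + 0.25p_{LinkUp}), which gives 0.9375p_{LinkUp} = 105.1875 ⇒ p_{LinkUp} = 112.2.
Then p_{NetOne} = 83.75 + 0.25·112.2 = 111.8.
q_{LinkUp} = 225 − 2·112.2 + 111.8 = 112.4.
Profit = (112.2 − 56)·112.4 = 6316.88.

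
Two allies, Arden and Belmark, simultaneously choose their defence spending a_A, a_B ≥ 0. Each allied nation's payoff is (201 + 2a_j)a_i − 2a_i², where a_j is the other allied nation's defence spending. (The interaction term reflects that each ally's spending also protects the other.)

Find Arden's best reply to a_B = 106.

103.25

Arden's payoff is (201 + 2a_B)a_A − 2a_A².
∂π/∂a_A = 201 + 2a_B − 4a_A = 0, so a_A = 50.25 + 0.5a_B.
At a_B = 106: a_A = 50.25 + 0.5·106 = 103.25.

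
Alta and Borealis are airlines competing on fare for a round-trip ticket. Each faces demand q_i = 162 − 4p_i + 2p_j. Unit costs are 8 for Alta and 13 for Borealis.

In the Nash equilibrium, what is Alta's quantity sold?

100

Alta's profit: π = (p_{Alta} − 8)(162 − 4p_{Alta} + 2p_{Borealis}).
∂π/∂p_{Alta} = 194 − 8p_{Alta} + 2p_{Borealis} = 0 ⇒ p_{Alta} = 24.25 + 0.25p_{Borealis}.
Similarly p_{Borealis} = 26.75 + 0.25p_{Alta}.
Substituting the second reaction function into the first: p_{Alta} = 24.25 + 0.25(26.75 + 0.25p_{Alta}), which gives 0.9375p_{Alta} = 30.9375 ⇒ p_{Alta} = 33.
Then p_{Borealis} = 26.75 + 0.25·33 = 35.
q_{Alta} = 162 − 4·33 + 2·35 = 100.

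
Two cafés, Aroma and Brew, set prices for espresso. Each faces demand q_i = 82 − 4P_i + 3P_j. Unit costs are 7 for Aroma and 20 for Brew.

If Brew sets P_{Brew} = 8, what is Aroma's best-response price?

16.75

Aroma's profit: π = (P_{Aroma} − 7)(82 − 4P_{Aroma} + 3P_{Brew}).
∂π/∂P_{Aroma} = 110 − 8P_{Aroma} + 3P_{Brew} = 0 ⇒ P_{Aroma} = 13.75 + 0.375P_{Brew}.
At P_{Brew} = 8: P_{Aroma} = 13.75 + 0.375·8 = 16.75.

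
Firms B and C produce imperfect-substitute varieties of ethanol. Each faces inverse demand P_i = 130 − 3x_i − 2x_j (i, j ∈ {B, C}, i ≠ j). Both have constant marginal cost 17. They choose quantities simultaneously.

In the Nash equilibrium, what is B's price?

Firm B's profit: π = x_B(130 − 3x_B − 2x_C) − 17x_B.
∂π/∂x_B = 113 − 6x_B − 2x_C = 0 ⇒ x_B = 113/6 − (1/3)x_C.
Setting x_B = x_C in the reaction function: x_B = 113/6 − (1/3)x_B, so x_B = (113/6) / (4/3) = 14.125.
P_B = 130 − 3·14.125 − 2·14.125 = 59.375.

59.375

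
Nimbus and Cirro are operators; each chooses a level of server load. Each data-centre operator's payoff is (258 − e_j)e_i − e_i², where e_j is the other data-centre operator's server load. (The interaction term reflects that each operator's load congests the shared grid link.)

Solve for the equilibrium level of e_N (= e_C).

86

Nimbus's payoff is (258 − e_C)e_N − e_N².
∂π/∂e_N = 258 − e_C − 2e_N = 0, so e_N = 129 − 0.5e_C.
Setting e_N = e_C in the reaction function: e_N = 129 − 0.5e_N, so e_N = 129 / 1.5 = 86.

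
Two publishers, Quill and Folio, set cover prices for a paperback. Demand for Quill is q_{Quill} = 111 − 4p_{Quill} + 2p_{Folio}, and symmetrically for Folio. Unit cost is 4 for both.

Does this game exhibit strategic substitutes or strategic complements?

strategic complements

Quill's profit: π = (p_{Quill} − 4)(111 − 4p_{Quill} + 2p_{Folio}).
∂π/∂p_{Quill} = 127 − 8p_{Quill} + 2p_{Folio} = 0 ⇒ p_{Quill} = 15.875 + 0.25p_{Folio}.
The best-response slope dp_{Quill}/dp_{Folio} = 0.25 > 0: the reaction function is upward-sloping, so the choices are strategic complements.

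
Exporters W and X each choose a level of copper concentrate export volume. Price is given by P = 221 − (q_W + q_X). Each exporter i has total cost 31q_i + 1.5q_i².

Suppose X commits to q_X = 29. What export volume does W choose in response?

32.2

Exporter W's profit: π = q_W(221 − (q_W + q_X)) − 31q_W − 1.5q_W².
∂π/∂q_W = 190 − 5q_W − q_X = 0, so q_W = 38 − 0.2q_X.
At q_X = 29: q_W = 38 − 0.2·29 = 32.2.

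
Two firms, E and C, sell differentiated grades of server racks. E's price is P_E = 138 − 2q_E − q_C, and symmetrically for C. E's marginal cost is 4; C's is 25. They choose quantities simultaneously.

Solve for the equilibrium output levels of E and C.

28.2, 21.2

Firm E's profit: π = q_E(138 − 2q_E − q_C) − 4q_E.
∂π/∂q_E = 134 − 4q_E − q_C = 0 ⇒ q_E = 33.5 − 0.25q_C.
Similarly q_C = 28.25 − 0.25q_E.
Solving the two reaction functions simultaneously: (1 − (−0.25)(−0.25))q_E = 33.5 − 0.25·28.25, so 0.9375q_E = 26.4375 and q_E = 28.2.
Then q_C = 28.25 − 0.25·28.2 = 21.2.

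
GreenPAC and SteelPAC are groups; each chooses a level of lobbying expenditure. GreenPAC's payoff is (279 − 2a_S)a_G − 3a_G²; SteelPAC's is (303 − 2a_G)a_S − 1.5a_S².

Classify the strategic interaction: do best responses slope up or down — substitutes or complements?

Expanding GreenPAC's payoff: 279a_G − 2a_Sa_G − 3a_G².
∂π/∂a_G = 279 − 2a_S − 6a_G = 0, so a_G = 46.5 − (1/3)a_S.
The best-response slope da_G/da_S = −1/3 < 0: the reaction function is downward-sloping, so the choices are strategic substitutes.

strategic substitutes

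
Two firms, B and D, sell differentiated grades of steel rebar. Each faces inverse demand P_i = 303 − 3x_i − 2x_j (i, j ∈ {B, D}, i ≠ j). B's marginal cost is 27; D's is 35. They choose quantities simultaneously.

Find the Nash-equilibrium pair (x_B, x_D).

Firm B's profit: π = x_B(303 − 3x_B − 2x_D) − 27x_B.
∂π/∂x_B = 276 − 6x_B − 2x_D = 0 ⇒ x_B = 46 − (1/3)x_D.
Similarly x_D = 134/3 − (1/3)x_B.
Substituting the second reaction function into the first: x_B = 46 − (1/3)(134/3 − (1/3)x_B), which gives (8/9)x_B = 280/9 ⇒ x_B = 35.
Then x_D = 134/3 − (1/3)·35 = 33.

35, 33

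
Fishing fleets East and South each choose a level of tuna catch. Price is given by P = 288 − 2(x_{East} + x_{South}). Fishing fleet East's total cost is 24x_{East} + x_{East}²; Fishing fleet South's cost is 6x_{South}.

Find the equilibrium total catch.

82.8

Fishing fleet East's profit: π = x_{East}(288 − 2(x_{East} + x_{South})) − 24x_{East} − x_{East}².
∂π/∂x_{East} = 264 − 6x_{East} − 2x_{South} = 0, so x_{East} = 44 − (1/3)x_{South}.
For South: ∂π/∂x_{South} = 282 − 4x_{South} − 2x_{East} = 0 ⇒ x_{South} = 70.5 − 0.5x_{East}.
Solving the two reaction functions simultaneously: (1 − (−1/3)(−0.5))x_{East} = 44 − (1/3)·70.5, so (5/6)x_{East} = 20.5 and x_{East} = 24.6.
Then x_{South} = 70.5 − 0.5·24.6 = 58.2.
Total catch: 24.6 + 58.2 = 82.8.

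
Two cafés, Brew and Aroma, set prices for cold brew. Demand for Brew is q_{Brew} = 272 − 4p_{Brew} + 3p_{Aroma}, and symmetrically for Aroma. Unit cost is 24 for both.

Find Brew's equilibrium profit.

Brew's profit: π = (p_{Brew} − 24)(272 − 4p_{Brew} + 3p_{Aroma}).
∂π/∂p_{Brew} = 368 − 8p_{Brew} + 3p_{Aroma} = 0 ⇒ p_{Brew} = 46 + 0.375p_{Aroma}.
By symmetry p_{Aroma} = p_{Brew}; substituting into the reaction function, 0.625p_{Brew} = 46 and p_{Brew} = 73.6.
q_{Brew} = 272 − 4·73.6 + 3·73.6 = 198.4.
Profit = (73.6 − 24)·198.4 = 9840.64.

9840.64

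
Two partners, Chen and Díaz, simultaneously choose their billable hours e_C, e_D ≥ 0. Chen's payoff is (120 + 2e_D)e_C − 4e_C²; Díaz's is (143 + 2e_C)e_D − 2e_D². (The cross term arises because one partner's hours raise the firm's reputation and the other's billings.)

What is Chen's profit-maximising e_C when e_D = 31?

Expanding Chen's payoff: 120e_C + 2e_De_C − 4e_C².
∂π/∂e_C = 120 + 2e_D − 8e_C = 0, so e_C = 15 + 0.25e_D.
At e_D = 31: e_C = 15 + 0.25·31 = 22.75.

22.75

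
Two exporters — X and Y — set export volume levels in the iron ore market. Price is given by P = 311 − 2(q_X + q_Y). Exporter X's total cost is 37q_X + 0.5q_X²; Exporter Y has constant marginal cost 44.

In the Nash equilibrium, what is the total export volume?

84.3125

Exporter X's profit: π = q_X(311 − 2(q_X + q_Y)) − 37q_X − 0.5q_X².
∂π/∂q_X = 274 − 5q_X − 2q_Y = 0, so q_X = 54.8 − 0.4q_Y.
For Y: ∂π/∂q_Y = 267 − 4q_Y − 2q_X = 0 ⇒ q_Y = 66.75 − 0.5q_X.
Solving the two reaction functions simultaneously: (1 − (−0.4)(−0.5))q_X = 54.8 − 0.4·66.75, so 0.8q_X = 28.1 and q_X = 35.125.
Then q_Y = 66.75 − 0.5·35.125 = 49.1875.
Total export volume: 35.125 + 49.1875 = 84.3125.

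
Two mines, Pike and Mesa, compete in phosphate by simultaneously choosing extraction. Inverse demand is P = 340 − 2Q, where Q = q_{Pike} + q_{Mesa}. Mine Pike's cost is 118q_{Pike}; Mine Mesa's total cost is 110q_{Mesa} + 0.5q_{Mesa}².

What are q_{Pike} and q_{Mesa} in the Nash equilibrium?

40.625, 29.75

Mine Pike's profit: π = q_{Pike}(340 − 2(q_{Pike} + q_{Mesa})) − 118q_{Pike}.
∂π/∂q_{Pike} = 222 − 4q_{Pike} − 2q_{Mesa} = 0, so q_{Pike} = 55.5 − 0.5q_{Mesa}.
For Mesa: ∂π/∂q_{Mesa} = 230 − 5q_{Mesa} − 2q_{Pike} = 0 ⇒ q_{Mesa} = 46 − 0.4q_{Pike}.
Substituting the second reaction function into the first: q_{Pike} = 55.5 − 0.5(46 − 0.4q_{Pike}), which gives 0.8q_{Pike} = 32.5 ⇒ q_{Pike} = 40.625.
Then q_{Mesa} = 46 − 0.4·40.625 = 29.75.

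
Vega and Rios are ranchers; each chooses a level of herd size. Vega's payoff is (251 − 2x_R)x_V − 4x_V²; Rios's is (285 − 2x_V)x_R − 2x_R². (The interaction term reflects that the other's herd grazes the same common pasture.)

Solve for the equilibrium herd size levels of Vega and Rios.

15.5, 63.5

Expanding Vega's payoff: 251x_V − 2x_Rx_V − 4x_V².
∂π/∂x_V = 251 − 2x_R − 8x_V = 0, so x_V = 31.375 − 0.25x_R.
Likewise for Rios: x_R = 71.25 − 0.5x_V.
Solving the two reaction functions simultaneously: (1 − (−0.25)(−0.5))x_V = 31.375 − 0.25·71.25, so 0.875x_V = 13.5625 and x_V = 15.5.
Then x_R = 71.25 − 0.5·15.5 = 63.5.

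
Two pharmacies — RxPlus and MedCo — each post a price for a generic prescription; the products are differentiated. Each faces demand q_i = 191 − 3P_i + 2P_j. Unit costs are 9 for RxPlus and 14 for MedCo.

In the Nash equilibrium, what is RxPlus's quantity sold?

139.3125

RxPlus's profit: π = (P_{RxPlus} − 9)(191 − 3P_{RxPlus} + 2P_{MedCo}).
∂π/∂P_{RxPlus} = 218 − 6P_{RxPlus} + 2P_{MedCo} = 0 ⇒ P_{RxPlus} = 109/3 + (1/3)P_{MedCo}.
Similarly P_{MedCo} = 233/6 + (1/3)P_{RxPlus}.
Plugging P_{MedCo} into RxPlus's best response: P_{RxPlus} = 109/3 + (1/3)(233/6 + (1/3)P_{RxPlus}) ⇒ (8/9)P_{RxPlus} = 887/18, so P_{RxPlus} = 55.4375.
Then P_{MedCo} = 233/6 + (1/3)·55.4375 = 57.3125.
q_{RxPlus} = 191 − 3·55.4375 + 2·57.3125 = 139.3125.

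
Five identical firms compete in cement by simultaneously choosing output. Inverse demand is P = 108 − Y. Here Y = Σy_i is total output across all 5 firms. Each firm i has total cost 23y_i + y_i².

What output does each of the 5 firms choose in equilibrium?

10.625

A representative firm's profit is π_i = y_i(108 − Y) − 23y_i − y_i², with Y = y_i + Σ_{j≠i} y_j.
First-order condition: 85 − 4y_i − Σ_{j≠i} y_j = 0.
In a symmetric equilibrium every firm chooses the same y, so Σ_{j≠i} y_j = 4y. The condition becomes 85 − 8y = 0, giving y = 85/8 = 10.625.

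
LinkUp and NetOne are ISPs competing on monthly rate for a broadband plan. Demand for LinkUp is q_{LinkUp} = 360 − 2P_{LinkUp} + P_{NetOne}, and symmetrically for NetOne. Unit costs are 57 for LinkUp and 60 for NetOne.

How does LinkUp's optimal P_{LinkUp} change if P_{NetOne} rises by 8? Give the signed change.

LinkUp's profit: π = (P_{LinkUp} − 57)(360 − 2P_{LinkUp} + P_{NetOne}).
∂π/∂P_{LinkUp} = 474 − 4P_{LinkUp} + P_{NetOne} = 0 ⇒ P_{LinkUp} = 118.5 + 0.25P_{NetOne}.
The reaction-function slope is 0.25, so an 8-unit rise in P_{NetOne} moves P_{LinkUp} by 0.25 × 8 = 2. LinkUp's best response rises — the actions are strategic complements.

2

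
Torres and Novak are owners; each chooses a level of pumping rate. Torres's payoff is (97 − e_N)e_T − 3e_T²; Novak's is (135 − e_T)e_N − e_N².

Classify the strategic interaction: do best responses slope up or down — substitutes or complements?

Expanding Torres's payoff: 97e_T − e_Ne_T − 3e_T².
∂π/∂e_T = 97 − e_N − 6e_T = 0, so e_T = 97/6 − (1/6)e_N.
The best-response slope de_T/de_N = −1/6 < 0: the reaction function is downward-sloping, so the choices are strategic substitutes.

strategic substitutes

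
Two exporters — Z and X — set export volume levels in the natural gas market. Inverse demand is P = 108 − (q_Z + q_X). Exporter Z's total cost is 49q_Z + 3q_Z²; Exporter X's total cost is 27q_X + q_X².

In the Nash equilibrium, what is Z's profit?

100

Exporter Z's profit: π = q_Z(108 − (q_Z + q_X)) − 49q_Z − 3q_Z².
∂π/∂q_Z = 59 − 8q_Z − q_X = 0, so q_Z = 7.375 − 0.125q_X.
For X: ∂π/∂q_X = 81 − 4q_X − q_Z = 0 ⇒ q_X = 20.25 − 0.25q_Z.
Substituting the second reaction function into the first: q_Z = 7.375 − 0.125(20.25 − 0.25q_Z), which gives (31/32)q_Z = 155/32 ⇒ q_Z = 5.
Then q_X = 20.25 − 0.25·5 = 19.
Price P = 108 − 24 = 84.
Z's profit: (84 − 49)·5 − 3(5)² = 100.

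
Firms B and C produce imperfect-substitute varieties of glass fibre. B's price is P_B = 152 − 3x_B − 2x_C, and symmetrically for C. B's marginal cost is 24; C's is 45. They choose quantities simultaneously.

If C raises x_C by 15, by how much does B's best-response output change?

Firm B's profit: π = x_B(152 − 3x_B − 2x_C) − 24x_B.
∂π/∂x_B = 128 − 6x_B − 2x_C = 0 ⇒ x_B = 64/3 − (1/3)x_C.
The reaction-function slope is −1/3, so a 15-unit rise in x_C moves x_B by −1/3 × 15 = −5. B's best response falls — the actions are strategic substitutes.

-5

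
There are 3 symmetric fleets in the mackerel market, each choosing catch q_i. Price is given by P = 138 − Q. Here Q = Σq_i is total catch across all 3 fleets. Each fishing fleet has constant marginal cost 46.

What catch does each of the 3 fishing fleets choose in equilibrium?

A representative fishing fleet's profit is π_i = q_i(138 − Q) − 46q_i, with Q = q_i + Σ_{j≠i} q_j.
First-order condition: 92 − 2q_i − Σ_{j≠i} q_j = 0.
In a symmetric equilibrium every fishing fleet chooses the same q, so Σ_{j≠i} q_j = 2q. The condition becomes 92 − 4q = 0, giving q = 92/4 = 23.

23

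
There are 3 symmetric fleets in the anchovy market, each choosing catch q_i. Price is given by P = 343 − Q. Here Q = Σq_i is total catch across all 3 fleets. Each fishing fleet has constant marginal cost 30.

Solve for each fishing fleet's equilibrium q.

A representative fishing fleet's profit is π_i = q_i(343 − Q) − 30q_i, with Q = q_i + Σ_{j≠i} q_j.
First-order condition: 313 − 2q_i − Σ_{j≠i} q_j = 0.
With identical fishing fleets, set every q_j = q: then 313 − 2q − 2q = 0, i.e. q = 313/4 = 78.25.

78.25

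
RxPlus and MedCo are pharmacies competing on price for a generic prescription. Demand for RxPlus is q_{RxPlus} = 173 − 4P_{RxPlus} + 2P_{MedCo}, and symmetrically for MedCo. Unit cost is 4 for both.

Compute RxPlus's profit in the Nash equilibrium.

3025

RxPlus's profit: π = (P_{RxPlus} − 4)(173 − 4P_{RxPlus} + 2P_{MedCo}).
∂π/∂P_{RxPlus} = 189 − 8P_{RxPlus} + 2P_{MedCo} = 0 ⇒ P_{RxPlus} = 23.625 + 0.25P_{MedCo}.
The game is symmetric, so in equilibrium P_{MedCo} = P_{RxPlus}: the reaction function gives 0.75P_{RxPlus} = 23.625, hence P_{RxPlus} = 31.5.
q_{RxPlus} = 173 − 4·31.5 + 2·31.5 = 110.
Profit = (31.5 − 4)·110 = 3025.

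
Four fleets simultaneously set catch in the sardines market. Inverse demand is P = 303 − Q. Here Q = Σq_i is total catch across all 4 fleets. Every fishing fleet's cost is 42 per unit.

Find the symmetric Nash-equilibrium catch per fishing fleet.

A representative fishing fleet's profit is π_i = q_i(303 − Q) − 42q_i, with Q = q_i + Σ_{j≠i} q_j.
First-order condition: 261 − 2q_i − Σ_{j≠i} q_j = 0.
In a symmetric equilibrium every fishing fleet chooses the same q, so Σ_{j≠i} q_j = 3q. The condition becomes 261 − 5q = 0, giving q = 261/5 = 52.2.

52.2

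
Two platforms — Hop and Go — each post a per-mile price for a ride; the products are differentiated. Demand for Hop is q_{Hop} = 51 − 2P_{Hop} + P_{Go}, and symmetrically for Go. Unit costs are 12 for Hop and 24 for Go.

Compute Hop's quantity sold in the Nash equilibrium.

29.2

Hop's profit: π = (P_{Hop} − 12)(51 − 2P_{Hop} + P_{Go}).
∂π/∂P_{Hop} = 75 − 4P_{Hop} + P_{Go} = 0 ⇒ P_{Hop} = 18.75 + 0.25P_{Go}.
Similarly P_{Go} = 24.75 + 0.25P_{Hop}.
Solving the two reaction functions simultaneously: (1 − (0.25)(0.25))P_{Hop} = 18.75 + 0.25·24.75, so 0.9375P_{Hop} = 24.9375 and P_{Hop} = 26.6.
Then P_{Go} = 24.75 + 0.25·26.6 = 31.4.
q_{Hop} = 51 − 2·26.6 + 31.4 = 29.2.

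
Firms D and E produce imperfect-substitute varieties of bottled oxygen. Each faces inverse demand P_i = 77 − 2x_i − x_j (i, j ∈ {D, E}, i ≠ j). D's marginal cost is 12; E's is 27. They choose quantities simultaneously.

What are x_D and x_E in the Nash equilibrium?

14, 9

Firm D's profit: π = x_D(77 − 2x_D − x_E) − 12x_D.
∂π/∂x_D = 65 − 4x_D − x_E = 0 ⇒ x_D = 16.25 − 0.25x_E.
Similarly x_E = 12.5 − 0.25x_D.
Substituting the second reaction function into the first: x_D = 16.25 − 0.25(12.5 − 0.25x_D), which gives 0.9375x_D = 13.125 ⇒ x_D = 14.
Then x_E = 12.5 − 0.25·14 = 9.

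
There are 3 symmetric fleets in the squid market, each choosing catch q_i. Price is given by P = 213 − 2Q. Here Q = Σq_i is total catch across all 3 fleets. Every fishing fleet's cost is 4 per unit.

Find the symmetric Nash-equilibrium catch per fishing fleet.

A representative fishing fleet's profit is π_i = q_i(213 − 2Q) − 4q_i, with Q = q_i + Σ_{j≠i} q_j.
First-order condition: 209 − 4q_i − 2Σ_{j≠i} q_j = 0.
With identical fishing fleets, set every q_j = q: then 209 − 4q − 4q = 0, i.e. q = 209/8 = 26.125.

26.125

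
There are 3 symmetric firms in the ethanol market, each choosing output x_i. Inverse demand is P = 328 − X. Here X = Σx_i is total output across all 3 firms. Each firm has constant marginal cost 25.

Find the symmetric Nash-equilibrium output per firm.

75.75

A representative firm's profit is π_i = x_i(328 − X) − 25x_i, with X = x_i + Σ_{j≠i} x_j.
First-order condition: 303 − 2x_i − Σ_{j≠i} x_j = 0.
Imposing symmetry (x_j = x for all j) turns Σ_{j≠i} x_j into 2x, so 303 = 4x and x = 75.75.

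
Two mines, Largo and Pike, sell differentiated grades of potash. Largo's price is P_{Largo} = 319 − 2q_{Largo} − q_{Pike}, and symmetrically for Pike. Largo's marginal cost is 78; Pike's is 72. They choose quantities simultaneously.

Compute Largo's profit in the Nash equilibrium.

Mine Largo's profit: π = q_{Largo}(319 − 2q_{Largo} − q_{Pike}) − 78q_{Largo}.
∂π/∂q_{Largo} = 241 − 4q_{Largo} − q_{Pike} = 0 ⇒ q_{Largo} = 60.25 − 0.25q_{Pike}.
Similarly q_{Pike} = 61.75 − 0.25q_{Largo}.
Plugging q_{Pike} into Largo's best response: q_{Largo} = 60.25 − 0.25(61.75 − 0.25q_{Largo}) ⇒ 0.9375q_{Largo} = 44.8125, so q_{Largo} = 47.8.
Then q_{Pike} = 61.75 − 0.25·47.8 = 49.8.
P_{Largo} = 319 − 2·47.8 − 49.8 = 173.6.
Profit = (173.6 − 78)·47.8 = 4569.68.

4569.68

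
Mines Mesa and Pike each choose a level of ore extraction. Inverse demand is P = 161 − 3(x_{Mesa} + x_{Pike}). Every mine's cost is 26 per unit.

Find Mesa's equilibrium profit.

675

Mine Mesa's profit: π = x_{Mesa}(161 − 3(x_{Mesa} + x_{Pike})) − 26x_{Mesa}.
∂π/∂x_{Mesa} = 135 − 6x_{Mesa} − 3x_{Pike} = 0, so x_{Mesa} = 22.5 − 0.5x_{Pike}.
Setting x_{Mesa} = x_{Pike} in the reaction function: x_{Mesa} = 22.5 − 0.5x_{Mesa}, so x_{Mesa} = 22.5 / 1.5 = 15.
Price P = 161 − 3·30 = 71.
Mesa's profit: (71 − 26)·15 = 675.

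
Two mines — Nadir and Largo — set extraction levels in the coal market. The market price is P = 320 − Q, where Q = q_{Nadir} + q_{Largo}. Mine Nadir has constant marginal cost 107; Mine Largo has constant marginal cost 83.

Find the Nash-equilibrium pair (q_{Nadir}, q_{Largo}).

63, 87

Mine Nadir's profit: π = q_{Nadir}(320 − (q_{Nadir} + q_{Largo})) − 107q_{Nadir}.
∂π/∂q_{Nadir} = 213 − 2q_{Nadir} − q_{Largo} = 0, so q_{Nadir} = 106.5 − 0.5q_{Largo}.
By the same steps for Largo: q_{Largo} = 118.5 − 0.5q_{Nadir}.
Plugging q_{Largo} into Nadir's best response: q_{Nadir} = 106.5 − 0.5(118.5 − 0.5q_{Nadir}) ⇒ 0.75q_{Nadir} = 47.25, so q_{Nadir} = 63.
Then q_{Largo} = 118.5 − 0.5·63 = 87.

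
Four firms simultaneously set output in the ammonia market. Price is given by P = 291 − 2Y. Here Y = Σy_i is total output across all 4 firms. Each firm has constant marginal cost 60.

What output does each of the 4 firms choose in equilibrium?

A representative firm's profit is π_i = y_i(291 − 2Y) − 60y_i, with Y = y_i + Σ_{j≠i} y_j.
First-order condition: 231 − 4y_i − 2Σ_{j≠i} y_j = 0.
With identical firms, set every y_j = y: then 231 − 4y − 6y = 0, i.e. y = 231/10 = 23.1.

23.1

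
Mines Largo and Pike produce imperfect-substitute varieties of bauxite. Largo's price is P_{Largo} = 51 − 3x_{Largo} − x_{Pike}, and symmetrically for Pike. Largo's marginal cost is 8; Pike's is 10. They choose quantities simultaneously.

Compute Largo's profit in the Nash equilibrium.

115.32

Mine Largo's profit: π = x_{Largo}(51 − 3x_{Largo} − x_{Pike}) − 8x_{Largo}.
∂π/∂x_{Largo} = 43 − 6x_{Largo} − x_{Pike} = 0 ⇒ x_{Largo} = 43/6 − (1/6)x_{Pike}.
Similarly x_{Pike} = 41/6 − (1/6)x_{Largo}.
Substituting the second reaction function into the first: x_{Largo} = 43/6 − (1/6)(41/6 − (1/6)x_{Largo}), which gives (35/36)x_{Largo} = 217/36 ⇒ x_{Largo} = 6.2.
Then x_{Pike} = 41/6 − (1/6)·6.2 = 5.8.
P_{Largo} = 51 − 3·6.2 − 5.8 = 26.6.
Profit = (26.6 − 8)·6.2 = 115.32.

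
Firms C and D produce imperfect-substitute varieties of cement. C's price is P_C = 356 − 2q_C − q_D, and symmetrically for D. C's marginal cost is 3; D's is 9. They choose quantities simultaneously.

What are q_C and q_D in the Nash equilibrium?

71, 69

Firm C's profit: π = q_C(356 − 2q_C − q_D) − 3q_C.
∂π/∂q_C = 353 − 4q_C − q_D = 0 ⇒ q_C = 88.25 − 0.25q_D.
Similarly q_D = 86.75 − 0.25q_C.
Solving the two reaction functions simultaneously: (1 − (−0.25)(−0.25))q_C = 88.25 − 0.25·86.75, so 0.9375q_C = 66.5625 and q_C = 71.
Then q_D = 86.75 − 0.25·71 = 69.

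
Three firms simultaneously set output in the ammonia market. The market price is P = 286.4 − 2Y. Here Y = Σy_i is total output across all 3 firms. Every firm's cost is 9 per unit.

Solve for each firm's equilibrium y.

34.675

A representative firm's profit is π_i = y_i(286.4 − 2Y) − 9y_i, with Y = y_i + Σ_{j≠i} y_j.
First-order condition: 277.4 − 4y_i − 2Σ_{j≠i} y_j = 0.
In a symmetric equilibrium every firm chooses the same y, so Σ_{j≠i} y_j = 2y. The condition becomes 277.4 − 8y = 0, giving y = 277.4/8 = 34.675.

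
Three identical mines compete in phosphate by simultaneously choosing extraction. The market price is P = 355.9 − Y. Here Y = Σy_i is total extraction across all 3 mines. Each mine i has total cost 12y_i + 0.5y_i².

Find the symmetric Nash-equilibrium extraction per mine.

A representative mine's profit is π_i = y_i(355.9 − Y) − 12y_i − 0.5y_i², with Y = y_i + Σ_{j≠i} y_j.
First-order condition: 343.9 − 3y_i − Σ_{j≠i} y_j = 0.
With identical mines, set every y_j = y: then 343.9 − 3y − 2y = 0, i.e. y = 343.9/5 = 68.78.

68.78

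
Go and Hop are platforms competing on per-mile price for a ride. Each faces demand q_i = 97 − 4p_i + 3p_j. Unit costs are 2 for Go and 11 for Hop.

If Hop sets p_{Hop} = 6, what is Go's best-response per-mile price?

15.375

Go's profit: π = (p_{Go} − 2)(97 − 4p_{Go} + 3p_{Hop}).
∂π/∂p_{Go} = 105 − 8p_{Go} + 3p_{Hop} = 0 ⇒ p_{Go} = 13.125 + 0.375p_{Hop}.
At p_{Hop} = 6: p_{Go} = 13.125 + 0.375·6 = 15.375.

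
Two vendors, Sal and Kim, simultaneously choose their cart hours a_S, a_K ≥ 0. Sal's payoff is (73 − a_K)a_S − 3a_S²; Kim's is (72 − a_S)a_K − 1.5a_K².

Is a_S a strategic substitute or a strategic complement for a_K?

Expanding Sal's payoff: 73a_S − a_Ka_S − 3a_S².
∂π/∂a_S = 73 − a_K − 6a_S = 0, so a_S = 73/6 − (1/6)a_K.
The best-response slope da_S/da_K = −1/6 < 0: the reaction function is downward-sloping, so the choices are strategic substitutes.

strategic substitutes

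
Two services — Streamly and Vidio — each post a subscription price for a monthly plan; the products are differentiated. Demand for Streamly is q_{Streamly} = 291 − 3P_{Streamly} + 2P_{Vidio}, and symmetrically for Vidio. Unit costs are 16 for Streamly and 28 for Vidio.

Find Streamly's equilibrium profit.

15123

Streamly's profit: π = (P_{Streamly} − 16)(291 − 3P_{Streamly} + 2P_{Vidio}).
∂π/∂P_{Streamly} = 339 − 6P_{Streamly} + 2P_{Vidio} = 0 ⇒ P_{Streamly} = 56.5 + (1/3)P_{Vidio}.
Similarly P_{Vidio} = 62.5 + (1/3)P_{Streamly}.
Solving the two reaction functions simultaneously: (1 − (1/3)(1/3))P_{Streamly} = 56.5 + (1/3)·62.5, so (8/9)P_{Streamly} = 232/3 and P_{Streamly} = 87.
Then P_{Vidio} = 62.5 + (1/3)·87 = 91.5.
q_{Streamly} = 291 − 3·87 + 2·91.5 = 213.
Profit = (87 − 16)·213 = 15123.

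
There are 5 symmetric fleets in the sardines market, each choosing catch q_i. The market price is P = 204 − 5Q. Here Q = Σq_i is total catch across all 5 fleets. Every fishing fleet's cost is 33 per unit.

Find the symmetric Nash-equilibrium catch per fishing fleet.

A representative fishing fleet's profit is π_i = q_i(204 − 5Q) − 33q_i, with Q = q_i + Σ_{j≠i} q_j.
First-order condition: 171 − 10q_i − 5Σ_{j≠i} q_j = 0.
In a symmetric equilibrium every fishing fleet chooses the same q, so Σ_{j≠i} q_j = 4q. The condition becomes 171 − 30q = 0, giving q = 171/30 = 5.7.

5.7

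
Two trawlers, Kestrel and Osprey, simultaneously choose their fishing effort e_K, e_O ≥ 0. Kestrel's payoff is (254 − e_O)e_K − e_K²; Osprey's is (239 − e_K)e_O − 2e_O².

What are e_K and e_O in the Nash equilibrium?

111, 32

Expanding Kestrel's payoff: 254e_K − e_Oe_K − e_K².
∂π/∂e_K = 254 − e_O − 2e_K = 0, so e_K = 127 − 0.5e_O.
Likewise for Osprey: e_O = 59.75 − 0.25e_K.
Plugging e_O into Kestrel's best response: e_K = 127 − 0.5(59.75 − 0.25e_K) ⇒ 0.875e_K = 97.125, so e_K = 111.
Then e_O = 59.75 − 0.25·111 = 32.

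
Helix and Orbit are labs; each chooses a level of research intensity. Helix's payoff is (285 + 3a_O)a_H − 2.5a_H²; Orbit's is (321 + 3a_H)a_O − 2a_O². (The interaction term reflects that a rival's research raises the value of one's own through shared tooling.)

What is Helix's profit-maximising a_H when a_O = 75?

102

Expanding Helix's payoff: 285a_H + 3a_Oa_H − 2.5a_H².
∂π/∂a_H = 285 + 3a_O − 5a_H = 0, so a_H = 57 + 0.6a_O.
At a_O = 75: a_H = 57 + 0.6·75 = 102.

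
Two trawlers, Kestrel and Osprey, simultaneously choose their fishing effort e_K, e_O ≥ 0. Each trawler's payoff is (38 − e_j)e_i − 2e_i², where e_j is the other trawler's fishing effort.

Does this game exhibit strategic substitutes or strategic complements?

strategic substitutes

Kestrel's payoff is (38 − e_O)e_K − 2e_K².
∂π/∂e_K = 38 − e_O − 4e_K = 0, so e_K = 9.5 − 0.25e_O.
The best-response slope de_K/de_O = −0.25 < 0: the reaction function is downward-sloping, so the choices are strategic substitutes.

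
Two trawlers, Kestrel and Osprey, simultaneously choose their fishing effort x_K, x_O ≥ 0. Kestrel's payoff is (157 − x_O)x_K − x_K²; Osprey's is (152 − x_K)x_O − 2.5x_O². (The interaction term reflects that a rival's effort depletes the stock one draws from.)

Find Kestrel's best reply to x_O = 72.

Expanding Kestrel's payoff: 157x_K − x_Ox_K − x_K².
∂π/∂x_K = 157 − x_O − 2x_K = 0, so x_K = 78.5 − 0.5x_O.
At x_O = 72: x_K = 78.5 − 0.5·72 = 42.5.

42.5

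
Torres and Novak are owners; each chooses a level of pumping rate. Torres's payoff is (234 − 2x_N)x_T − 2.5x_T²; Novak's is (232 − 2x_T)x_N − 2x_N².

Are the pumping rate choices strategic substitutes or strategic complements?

strategic substitutes

Expanding Torres's payoff: 234x_T − 2x_Nx_T − 2.5x_T².
∂π/∂x_T = 234 − 2x_N − 5x_T = 0, so x_T = 46.8 − 0.4x_N.
The best-response slope dx_T/dx_N = −0.4 < 0: the reaction function is downward-sloping, so the choices are strategic substitutes.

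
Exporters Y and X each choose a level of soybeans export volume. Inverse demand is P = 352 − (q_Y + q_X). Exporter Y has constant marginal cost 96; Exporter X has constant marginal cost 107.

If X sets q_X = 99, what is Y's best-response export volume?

78.5

Exporter Y's profit: π = q_Y(352 − (q_Y + q_X)) − 96q_Y.
∂π/∂q_Y = 256 − 2q_Y − q_X = 0, so q_Y = 128 − 0.5q_X.
At q_X = 99: q_Y = 128 − 0.5·99 = 78.5.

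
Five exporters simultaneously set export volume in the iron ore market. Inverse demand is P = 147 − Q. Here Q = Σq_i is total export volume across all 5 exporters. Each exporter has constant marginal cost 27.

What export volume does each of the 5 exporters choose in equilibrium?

20

A representative exporter's profit is π_i = q_i(147 − Q) − 27q_i, with Q = q_i + Σ_{j≠i} q_j.
First-order condition: 120 − 2q_i − Σ_{j≠i} q_j = 0.
Imposing symmetry (q_j = q for all j) turns Σ_{j≠i} q_j into 4q, so 120 = 6q and q = 20.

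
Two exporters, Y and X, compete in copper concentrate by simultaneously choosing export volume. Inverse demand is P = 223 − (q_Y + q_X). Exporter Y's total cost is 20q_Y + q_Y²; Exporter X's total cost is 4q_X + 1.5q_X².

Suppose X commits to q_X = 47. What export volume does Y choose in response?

39

Exporter Y's profit: π = q_Y(223 − (q_Y + q_X)) − 20q_Y − q_Y².
∂π/∂q_Y = 203 − 4q_Y − q_X = 0, so q_Y = 50.75 − 0.25q_X.
At q_X = 47: q_Y = 50.75 − 0.25·47 = 39.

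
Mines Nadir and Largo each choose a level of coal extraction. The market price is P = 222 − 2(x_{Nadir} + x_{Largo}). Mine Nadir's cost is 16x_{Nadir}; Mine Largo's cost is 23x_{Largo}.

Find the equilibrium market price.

87

Mine Nadir's profit: π = x_{Nadir}(222 − 2(x_{Nadir} + x_{Largo})) − 16x_{Nadir}.
∂π/∂x_{Nadir} = 206 − 4x_{Nadir} − 2x_{Largo} = 0, so x_{Nadir} = 51.5 − 0.5x_{Largo}.
By the same steps for Largo: x_{Largo} = 49.75 − 0.5x_{Nadir}.
Solving the two reaction functions simultaneously: (1 − (−0.5)(−0.5))x_{Nadir} = 51.5 − 0.5·49.75, so 0.75x_{Nadir} = 26.625 and x_{Nadir} = 35.5.
Then x_{Largo} = 49.75 − 0.5·35.5 = 32.
Equilibrium price: P = 222 − 2·67.5 = 87.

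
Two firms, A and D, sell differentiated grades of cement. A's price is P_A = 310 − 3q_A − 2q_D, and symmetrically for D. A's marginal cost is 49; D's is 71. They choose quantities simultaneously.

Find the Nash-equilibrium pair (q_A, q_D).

34, 28.5

Firm A's profit: π = q_A(310 − 3q_A − 2q_D) − 49q_A.
∂π/∂q_A = 261 − 6q_A − 2q_D = 0 ⇒ q_A = 43.5 − (1/3)q_D.
Similarly q_D = 239/6 − (1/3)q_A.
Plugging q_D into A's best response: q_A = 43.5 − (1/3)(239/6 − (1/3)q_A) ⇒ (8/9)q_A = 272/9, so q_A = 34.
Then q_D = 239/6 − (1/3)·34 = 28.5.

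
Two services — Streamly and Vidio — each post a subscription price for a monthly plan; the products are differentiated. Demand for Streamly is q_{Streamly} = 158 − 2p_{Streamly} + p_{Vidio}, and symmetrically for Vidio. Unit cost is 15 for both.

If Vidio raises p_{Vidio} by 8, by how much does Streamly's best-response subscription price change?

2

Streamly's profit: π = (p_{Streamly} − 15)(158 − 2p_{Streamly} + p_{Vidio}).
∂π/∂p_{Streamly} = 188 − 4p_{Streamly} + p_{Vidio} = 0 ⇒ p_{Streamly} = 47 + 0.25p_{Vidio}.
The reaction-function slope is 0.25, so an 8-unit rise in p_{Vidio} moves p_{Streamly} by 0.25 × 8 = 2. Streamly's best response rises — the actions are strategic complements.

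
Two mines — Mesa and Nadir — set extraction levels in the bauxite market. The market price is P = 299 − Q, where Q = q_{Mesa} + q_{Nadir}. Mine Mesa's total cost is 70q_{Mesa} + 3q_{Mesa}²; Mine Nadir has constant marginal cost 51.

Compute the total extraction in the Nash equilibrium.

Mine Mesa's profit: π = q_{Mesa}(299 − (q_{Mesa} + q_{Nadir})) − 70q_{Mesa} − 3q_{Mesa}².
∂π/∂q_{Mesa} = 229 − 8q_{Mesa} − q_{Nadir} = 0, so q_{Mesa} = 28.625 − 0.125q_{Nadir}.
For Nadir: ∂π/∂q_{Nadir} = 248 − 2q_{Nadir} − q_{Mesa} = 0 ⇒ q_{Nadir} = 124 − 0.5q_{Mesa}.
Plugging q_{Nadir} into Mesa's best response: q_{Mesa} = 28.625 − 0.125(124 − 0.5q_{Mesa}) ⇒ 0.9375q_{Mesa} = 13.125, so q_{Mesa} = 14.
Then q_{Nadir} = 124 − 0.5·14 = 117.
Total extraction: 14 + 117 = 131.

131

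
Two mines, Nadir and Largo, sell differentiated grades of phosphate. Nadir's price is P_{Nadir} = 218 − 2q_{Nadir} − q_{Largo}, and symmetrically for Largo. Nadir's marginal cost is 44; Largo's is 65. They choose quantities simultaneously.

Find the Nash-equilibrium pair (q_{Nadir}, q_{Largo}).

Mine Nadir's profit: π = q_{Nadir}(218 − 2q_{Nadir} − q_{Largo}) − 44q_{Nadir}.
∂π/∂q_{Nadir} = 174 − 4q_{Nadir} − q_{Largo} = 0 ⇒ q_{Nadir} = 43.5 − 0.25q_{Largo}.
Similarly q_{Largo} = 38.25 − 0.25q_{Nadir}.
Solving the two reaction functions simultaneously: (1 − (−0.25)(−0.25))q_{Nadir} = 43.5 − 0.25·38.25, so 0.9375q_{Nadir} = 33.9375 and q_{Nadir} = 36.2.
Then q_{Largo} = 38.25 − 0.25·36.2 = 29.2.

36.2, 29.2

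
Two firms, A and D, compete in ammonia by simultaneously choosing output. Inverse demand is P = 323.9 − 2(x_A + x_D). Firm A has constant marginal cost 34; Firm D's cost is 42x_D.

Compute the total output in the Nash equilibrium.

Firm A's profit: π = x_A(323.9 − 2(x_A + x_D)) − 34x_A.
∂π/∂x_A = 289.9 − 4x_A − 2x_D = 0, so x_A = 72.475 − 0.5x_D.
By the same steps for D: x_D = 70.475 − 0.5x_A.
Substituting the second reaction function into the first: x_A = 72.475 − 0.5(70.475 − 0.5x_A), which gives 0.75x_A = 37.2375 ⇒ x_A = 49.65.
Then x_D = 70.475 − 0.5·49.65 = 45.65.
Total output: 49.65 + 45.65 = 95.3.

95.3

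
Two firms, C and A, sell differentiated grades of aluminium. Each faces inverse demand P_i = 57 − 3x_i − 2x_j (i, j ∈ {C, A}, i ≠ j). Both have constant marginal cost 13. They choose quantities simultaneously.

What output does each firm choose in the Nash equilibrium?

5.5

Firm C's profit: π = x_C(57 − 3x_C − 2x_A) − 13x_C.
∂π/∂x_C = 44 − 6x_C − 2x_A = 0 ⇒ x_C = 22/3 − (1/3)x_A.
Setting x_C = x_A in the reaction function: x_C = 22/3 − (1/3)x_C, so x_C = (22/3) / (4/3) = 5.5.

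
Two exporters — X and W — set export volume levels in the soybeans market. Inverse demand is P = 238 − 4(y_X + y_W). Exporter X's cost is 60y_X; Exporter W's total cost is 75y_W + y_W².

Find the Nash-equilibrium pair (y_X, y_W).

17.625, 9.25

Exporter X's profit: π = y_X(238 − 4(y_X + y_W)) − 60y_X.
∂π/∂y_X = 178 − 8y_X − 4y_W = 0, so y_X = 22.25 − 0.5y_W.
For W: ∂π/∂y_W = 163 − 10y_W − 4y_X = 0 ⇒ y_W = 16.3 − 0.4y_X.
Solving the two reaction functions simultaneously: (1 − (−0.5)(−0.4))y_X = 22.25 − 0.5·16.3, so 0.8y_X = 14.1 and y_X = 17.625.
Then y_W = 16.3 − 0.4·17.625 = 9.25.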